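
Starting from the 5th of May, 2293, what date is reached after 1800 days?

+365 (one year) → May 5, 2294 (1435 left).
+365 (one year) → May 5, 2295 (1070 left).
+366 (one year; includes Feb 29, 2296) → May 5, 2296 (704 left).
+365 (one year) → May 5, 2297 (339 left).
May has 31 days: +27 → Jun 1, 2297 (312 left).
Jun has 30 days: +30 → Jul 1, 2297 (282 left).
Jul has 31 days: +31 → Aug 1, 2297 (251 left).
Aug has 31 days: +31 → Sep 1, 2297 (220 left).
Sep has 30 days: +30 → Oct 1, 2297 (190 left).
Oct has 31 days: +31 → Nov 1, 2297 (159 left).
Nov has 30 days: +30 → Dec 1, 2297 (129 left).
Dec has 31 days: +31 → Jan 1, 2298 (98 left).
Jan has 31 days: +31 → Feb 1, 2298 (67 left).
Feb has 28 days: +28 → Mar 1, 2298 (39 left).
Mar has 31 days: +31 → Apr 1, 2298 (8 left).
+8 → Apr 9, 2298.

April 9, 2298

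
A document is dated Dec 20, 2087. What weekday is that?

Saturday

January 1, 2087 is a Wednesday.
Jan 1, 2087 → Feb 1, 2087: 31 days (January has 31).
Feb 1, 2087 → Mar 1, 2087: 28 days (February has 28).
Mar 1, 2087 → Apr 1, 2087: 31 days (March has 31).
Apr 1, 2087 → May 1, 2087: 30 days (April has 30).
May 1, 2087 → Jun 1, 2087: 31 days (May has 31).
Jun 1, 2087 → Jul 1, 2087: 30 days (June has 30).
Jul 1, 2087 → Aug 1, 2087: 31 days (July has 31).
Aug 1, 2087 → Sep 1, 2087: 31 days (August has 31).
Sep 1, 2087 → Oct 1, 2087: 30 days (September has 30).
Oct 1, 2087 → Nov 1, 2087: 31 days (October has 31).
Nov 1, 2087 → Dec 1, 2087: 30 days (November has 30).
Dec 1, 2087 → Dec 20, 2087: 19 days.
Total: 353 days.
353 mod 7 = 3, so Wednesday + 3 = Saturday.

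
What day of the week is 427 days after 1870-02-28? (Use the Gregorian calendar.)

First find the weekday of Feb 28, 1870. Doomsday rule: the anchor day for the 1800s is Friday. For year 70: 70÷12 = 5 r 10, and 10÷4 = 2, so 5+10+2 = 17.
Friday + 17 ≡ Monday — that's 1870's doomsday.
In February the doomsday date is Feb 28 (1870 is not a leap year).
Feb 28 is the doomsday itself: Monday.
427 mod 7 = 0, so 427 days after a Monday is Monday + 0 = Monday.

Monday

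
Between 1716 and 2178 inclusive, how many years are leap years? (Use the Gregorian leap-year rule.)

113

Multiples of 4 in [1716,2178]: 116.
Of those, multiples of 100: 4 (not leap unless ÷400).
Multiples of 400: 1.
Leap years = 116 − 4 + 1 = 113.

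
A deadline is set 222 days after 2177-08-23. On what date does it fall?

Aug has 31 days: +9 → Sep 1, 2177 (213 left).
Sep has 30 days: +30 → Oct 1, 2177 (183 left).
Oct has 31 days: +31 → Nov 1, 2177 (152 left).
Nov has 30 days: +30 → Dec 1, 2177 (122 left).
Dec has 31 days: +31 → Jan 1, 2178 (91 left).
Jan has 31 days: +31 → Feb 1, 2178 (60 left).
Feb has 28 days: +28 → Mar 1, 2178 (32 left).
Mar has 31 days: +31 → Apr 1, 2178 (1 left).
+1 → Apr 2, 2178.

April 2, 2178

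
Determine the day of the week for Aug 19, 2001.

Sunday

Doomsday rule: the anchor day for the 2000s is Tuesday. For year 01: 1÷12 = 0 r 1, and 1÷4 = 0, so 0+1+0 = 1.
Tuesday + 1 ≡ Wednesday — that's 2001's doomsday.
In August the doomsday date is Aug 8.
Aug 19 is 11 days after Aug 8; 11 mod 7 = 4, so Wednesday + 4 = Sunday.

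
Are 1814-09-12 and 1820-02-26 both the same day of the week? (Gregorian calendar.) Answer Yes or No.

No

From Sep 12, 1814 to Feb 26, 1820 is 1993 days.
1993 mod 7 = 5, so they are different weekdays.
(Sep 12, 1814 is a Monday; Feb 26, 1820 is a Saturday.)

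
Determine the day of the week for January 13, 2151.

Wednesday

Doomsday rule: the anchor day for the 2100s is Sunday. For year 51: 51÷12 = 4 r 3, and 3÷4 = 0, so 4+3+0 = 7.
Sunday + 7 ≡ Sunday — that's 2151's doomsday.
In January the doomsday date is Jan 3 (2151 is not a leap year).
Jan 13 is 10 days after Jan 3; 10 mod 7 = 3, so Sunday + 3 = Wednesday.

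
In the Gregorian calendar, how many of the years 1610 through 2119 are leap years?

123

Multiples of 4 in [1610,2119]: 127.
Of those, multiples of 100: 5 (not leap unless ÷400).
Multiples of 400: 1.
Leap years = 127 − 5 + 1 = 123.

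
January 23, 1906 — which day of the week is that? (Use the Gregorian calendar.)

Doomsday rule: the anchor day for the 1900s is Wednesday. For year 06: 6÷12 = 0 r 6, and 6÷4 = 1, so 0+6+1 = 7.
Wednesday + 7 ≡ Wednesday — that's 1906's doomsday.
In January the doomsday date is Jan 3 (1906 is not a leap year).
Jan 23 is 20 days after Jan 3; 20 mod 7 = 6, so Wednesday + 6 = Tuesday.

Tuesday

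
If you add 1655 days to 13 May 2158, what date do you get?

November 23, 2162

+365 (one year) → May 13, 2159 (1290 left).
+366 (one year; includes Feb 29, 2160) → May 13, 2160 (924 left).
+365 (one year) → May 13, 2161 (559 left).
+365 (one year) → May 13, 2162 (194 left).
May has 31 days: +19 → Jun 1, 2162 (175 left).
Jun has 30 days: +30 → Jul 1, 2162 (145 left).
Jul has 31 days: +31 → Aug 1, 2162 (114 left).
Aug has 31 days: +31 → Sep 1, 2162 (83 left).
Sep has 30 days: +30 → Oct 1, 2162 (53 left).
Oct has 31 days: +31 → Nov 1, 2162 (22 left).
+22 → Nov 23, 2162.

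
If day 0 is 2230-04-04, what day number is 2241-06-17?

4092

Apr 4, 2230 → Apr 4, 2231: 365 days.
Apr 4, 2231 → Apr 4, 2232: 366 days (Feb 29, 2232 is in that span).
Apr 4, 2232 → Apr 4, 2233: 365 days.
Apr 4, 2233 → Apr 4, 2234: 365 days.
Apr 4, 2234 → Apr 4, 2235: 365 days.
Apr 4, 2235 → Apr 4, 2236: 366 days (Feb 29, 2236 is in that span).
Apr 4, 2236 → Apr 4, 2237: 365 days.
Apr 4, 2237 → Apr 4, 2238: 365 days.
Apr 4, 2238 → Apr 4, 2239: 365 days.
Apr 4, 2239 → Apr 4, 2240: 366 days (Feb 29, 2240 is in that span).
Apr 4, 2240 → Apr 4, 2241: 365 days.
Apr 4, 2241 → May 4, 2241: 30 days (April has 30).
May 4, 2241 → Jun 4, 2241: 31 days (May has 31).
Jun 4, 2241 → Jun 17, 2241: 13 days.
Total: 4092 days.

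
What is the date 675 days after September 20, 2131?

+366 (one year; includes Feb 29, 2132) → Sep 20, 2132 (309 left).
Sep has 30 days: +11 → Oct 1, 2132 (298 left).
Oct has 31 days: +31 → Nov 1, 2132 (267 left).
Nov has 30 days: +30 → Dec 1, 2132 (237 left).
Dec has 31 days: +31 → Jan 1, 2133 (206 left).
Jan has 31 days: +31 → Feb 1, 2133 (175 left).
Feb has 28 days: +28 → Mar 1, 2133 (147 left).
Mar has 31 days: +31 → Apr 1, 2133 (116 left).
Apr has 30 days: +30 → May 1, 2133 (86 left).
May has 31 days: +31 → Jun 1, 2133 (55 left).
Jun has 30 days: +30 → Jul 1, 2133 (25 left).
+25 → Jul 26, 2133.

July 26, 2133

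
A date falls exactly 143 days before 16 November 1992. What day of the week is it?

Friday

First find the weekday of Nov 16, 1992. Doomsday rule: the anchor day for the 1900s is Wednesday. For year 92: 92÷12 = 7 r 8, and 8÷4 = 2, so 7+8+2 = 17.
Wednesday + 17 ≡ Saturday — that's 1992's doomsday.
In November the doomsday date is Nov 7.
Nov 16 is 9 days after Nov 7; 9 mod 7 = 2, so Saturday + 2 = Monday.
143 mod 7 = 3, so 143 days before a Monday is Monday − 3 = Friday.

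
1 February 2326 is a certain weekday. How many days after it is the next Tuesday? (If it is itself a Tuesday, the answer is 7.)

1

Feb 1, 2326 is a Monday.
From Monday to the next Tuesday is 1 day.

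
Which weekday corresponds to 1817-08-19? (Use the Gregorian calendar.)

Tuesday

Doomsday rule: the anchor day for the 1800s is Friday. For year 17: 17÷12 = 1 r 5, and 5÷4 = 1, so 1+5+1 = 7.
Friday + 7 ≡ Friday — that's 1817's doomsday.
In August the doomsday date is Aug 8.
Aug 19 is 11 days after Aug 8; 11 mod 7 = 4, so Friday + 4 = Tuesday.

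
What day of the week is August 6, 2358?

Doomsday rule: the anchor day for the 2300s is Wednesday. For year 58: 58÷12 = 4 r 10, and 10÷4 = 2, so 4+10+2 = 16.
Wednesday + 16 ≡ Friday — that's 2358's doomsday.
In August the doomsday date is Aug 8.
Aug 6 is 2 days before Aug 8; 2 mod 7 = 2, so Friday − 2 = Wednesday.

Wednesday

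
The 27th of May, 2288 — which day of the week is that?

Doomsday rule: the anchor day for the 2200s is Friday. For year 88: 88÷12 = 7 r 4, and 4÷4 = 1, so 7+4+1 = 12.
Friday + 12 ≡ Wednesday — that's 2288's doomsday.
In May the doomsday date is May 9.
May 27 is 18 days after May 9; 18 mod 7 = 4, so Wednesday + 4 = Sunday.

Sunday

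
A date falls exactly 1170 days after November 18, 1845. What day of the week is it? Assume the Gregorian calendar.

Wednesday

Nov 18, 1845 is a Tuesday.
1170 mod 7 = 1, so 1170 days after a Tuesday is Tuesday + 1 = Wednesday.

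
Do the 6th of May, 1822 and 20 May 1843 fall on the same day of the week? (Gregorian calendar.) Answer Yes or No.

No

From May 6, 1822 to May 20, 1843 is 7684 days.
7684 mod 7 = 5, so they are different weekdays.
(May 6, 1822 is a Monday; May 20, 1843 is a Saturday.)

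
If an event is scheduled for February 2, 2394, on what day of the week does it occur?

Wednesday

Doomsday rule: the anchor day for the 2300s is Wednesday. For year 94: 94÷12 = 7 r 10, and 10÷4 = 2, so 7+10+2 = 19.
Wednesday + 19 ≡ Monday — that's 2394's doomsday.
In February the doomsday date is Feb 28 (2394 is not a leap year).
Feb 2 is 26 days before Feb 28; 26 mod 7 = 5, so Monday − 5 = Wednesday.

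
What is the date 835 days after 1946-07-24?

November 5, 1948

+365 (one year) → Jul 24, 1947 (470 left).
+366 (one year; includes Feb 29, 1948) → Jul 24, 1948 (104 left).
Jul has 31 days: +8 → Aug 1, 1948 (96 left).
Aug has 31 days: +31 → Sep 1, 1948 (65 left).
Sep has 30 days: +30 → Oct 1, 1948 (35 left).
Oct has 31 days: +31 → Nov 1, 1948 (4 left).
+4 → Nov 5, 1948.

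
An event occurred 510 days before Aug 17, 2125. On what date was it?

March 25, 2124

−365 (one year) → Aug 17, 2124 (145 left).
−17 → Jul 31, 2124 (end of Jul, 31 days; 128 left).
−31 → Jun 30, 2124 (end of Jun, 30 days; 97 left).
−30 → May 31, 2124 (end of May, 31 days; 67 left).
−31 → Apr 30, 2124 (end of Apr, 30 days; 36 left).
−30 → Mar 31, 2124 (end of Mar, 31 days; 6 left).
−6 → Mar 25, 2124.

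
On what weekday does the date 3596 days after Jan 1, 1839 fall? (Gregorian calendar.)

Sunday

First find the weekday of Jan 1, 1839. Doomsday rule: the anchor day for the 1800s is Friday. For year 39: 39÷12 = 3 r 3, and 3÷4 = 0, so 3+3+0 = 6.
Friday + 6 ≡ Thursday — that's 1839's doomsday.
In January the doomsday date is Jan 3 (1839 is not a leap year).
Jan 1 is 2 days before Jan 3; 2 mod 7 = 2, so Thursday − 2 = Tuesday.
3596 mod 7 = 5, so 3596 days after a Tuesday is Tuesday + 5 = Sunday.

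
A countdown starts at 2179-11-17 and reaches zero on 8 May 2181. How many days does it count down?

Nov 17, 2179 → Nov 17, 2180: 366 days (Feb 29, 2180 is in that span).
Nov 17, 2180 → Dec 17, 2180: 30 days (November has 30).
Dec 17, 2180 → Jan 17, 2181: 31 days (December has 31).
Jan 17, 2181 → Feb 17, 2181: 31 days (January has 31).
Feb 17, 2181 → Mar 17, 2181: 28 days (February has 28).
Mar 17, 2181 → Apr 17, 2181: 31 days (March has 31).
Apr 17, 2181 → May 8, 2181: 21 days.
Total: 538 days.

538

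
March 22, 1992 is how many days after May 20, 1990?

May 20, 1990 → May 20, 1991: 365 days.
May 20, 1991 → Jun 20, 1991: 31 days (May has 31).
Jun 20, 1991 → Jul 20, 1991: 30 days (June has 30).
Jul 20, 1991 → Aug 20, 1991: 31 days (July has 31).
Aug 20, 1991 → Sep 20, 1991: 31 days (August has 31).
Sep 20, 1991 → Oct 20, 1991: 30 days (September has 30).
Oct 20, 1991 → Nov 20, 1991: 31 days (October has 31).
Nov 20, 1991 → Dec 20, 1991: 30 days (November has 30).
Dec 20, 1991 → Jan 20, 1992: 31 days (December has 31).
Jan 20, 1992 → Feb 20, 1992: 31 days (January has 31).
Feb 20, 1992 → Mar 20, 1992: 29 days (February has 29).
Mar 20, 1992 → Mar 22, 1992: 2 days.
Total: 672 days.

672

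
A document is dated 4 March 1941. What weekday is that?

Doomsday rule: the anchor day for the 1900s is Wednesday. For year 41: 41÷12 = 3 r 5, and 5÷4 = 1, so 3+5+1 = 9.
Wednesday + 9 ≡ Friday — that's 1941's doomsday.
In March the doomsday date is Mar 14.
Mar 4 is 10 days before Mar 14; 10 mod 7 = 3, so Friday − 3 = Tuesday.

Tuesday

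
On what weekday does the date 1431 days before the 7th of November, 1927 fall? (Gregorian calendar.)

Friday

Nov 7, 1927 is a Monday.
1431 mod 7 = 3, so 1431 days before a Monday is Monday − 3 = Friday.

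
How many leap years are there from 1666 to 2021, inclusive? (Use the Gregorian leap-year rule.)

86

Multiples of 4 in [1666,2021]: 89.
Of those, multiples of 100: 4 (not leap unless ÷400).
Multiples of 400: 1.
Leap years = 89 − 4 + 1 = 86.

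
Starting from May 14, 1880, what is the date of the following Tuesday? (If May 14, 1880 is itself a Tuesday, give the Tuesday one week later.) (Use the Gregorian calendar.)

May 18, 1880

May 14, 1880 is a Friday.
From Friday to the next Tuesday is 4 days.
May 14, 1880 + 4 = May 18, 1880.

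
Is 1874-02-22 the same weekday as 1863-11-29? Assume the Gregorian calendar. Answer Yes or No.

Yes

From Nov 29, 1863 to Feb 22, 1874 is 3738 days.
3738 mod 7 = 0, so they are the same weekday.
(Nov 29, 1863 is a Sunday; Feb 22, 1874 is a Sunday.)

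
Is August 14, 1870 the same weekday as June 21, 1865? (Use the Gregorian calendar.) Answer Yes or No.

No

From Jun 21, 1865 to Aug 14, 1870 is 1880 days.
1880 mod 7 = 4, so they are different weekdays.
(Jun 21, 1865 is a Wednesday; Aug 14, 1870 is a Sunday.)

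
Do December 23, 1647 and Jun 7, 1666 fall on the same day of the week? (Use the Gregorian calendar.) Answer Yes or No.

From Dec 23, 1647 to Jun 7, 1666 is 6741 days.
6741 mod 7 = 0, so they are the same weekday.
(Dec 23, 1647 is a Monday; Jun 7, 1666 is a Monday.)

Yes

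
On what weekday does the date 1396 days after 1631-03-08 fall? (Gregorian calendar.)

Tuesday

First find the weekday of Mar 8, 1631. Doomsday rule: the anchor day for the 1600s is Tuesday. For year 31: 31÷12 = 2 r 7, and 7÷4 = 1, so 2+7+1 = 10.
Tuesday + 10 ≡ Friday — that's 1631's doomsday.
In March the doomsday date is Mar 14.
Mar 8 is 6 days before Mar 14; 6 mod 7 = 6, so Friday − 6 = Saturday.
1396 mod 7 = 3, so 1396 days after a Saturday is Saturday + 3 = Tuesday.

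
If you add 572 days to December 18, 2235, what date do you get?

+366 (one year; includes Feb 29, 2236) → Dec 18, 2236 (206 left).
Dec has 31 days: +14 → Jan 1, 2237 (192 left).
Jan has 31 days: +31 → Feb 1, 2237 (161 left).
Feb has 28 days: +28 → Mar 1, 2237 (133 left).
Mar has 31 days: +31 → Apr 1, 2237 (102 left).
Apr has 30 days: +30 → May 1, 2237 (72 left).
May has 31 days: +31 → Jun 1, 2237 (41 left).
Jun has 30 days: +30 → Jul 1, 2237 (11 left).
+11 → Jul 12, 2237.

July 12, 2237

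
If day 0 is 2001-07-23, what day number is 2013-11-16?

Jul 23, 2001 → Jul 23, 2002: 365 days.
Jul 23, 2002 → Jul 23, 2003: 365 days.
Jul 23, 2003 → Jul 23, 2004: 366 days (Feb 29, 2004 is in that span).
Jul 23, 2004 → Jul 23, 2005: 365 days.
Jul 23, 2005 → Jul 23, 2006: 365 days.
Jul 23, 2006 → Jul 23, 2007: 365 days.
Jul 23, 2007 → Jul 23, 2008: 366 days (Feb 29, 2008 is in that span).
Jul 23, 2008 → Jul 23, 2009: 365 days.
Jul 23, 2009 → Jul 23, 2010: 365 days.
Jul 23, 2010 → Jul 23, 2011: 365 days.
Jul 23, 2011 → Jul 23, 2012: 366 days (Feb 29, 2012 is in that span).
Jul 23, 2012 → Jul 23, 2013: 365 days.
Jul 23, 2013 → Aug 23, 2013: 31 days (July has 31).
Aug 23, 2013 → Sep 23, 2013: 31 days (August has 31).
Sep 23, 2013 → Oct 23, 2013: 30 days (September has 30).
Oct 23, 2013 → Nov 16, 2013: 24 days.
Total: 4499 days.

4499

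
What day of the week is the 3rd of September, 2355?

Saturday

Doomsday rule: the anchor day for the 2300s is Wednesday. For year 55: 55÷12 = 4 r 7, and 7÷4 = 1, so 4+7+1 = 12.
Wednesday + 12 ≡ Monday — that's 2355's doomsday.
In September the doomsday date is Sep 5.
Sep 3 is 2 days before Sep 5; 2 mod 7 = 2, so Monday − 2 = Saturday.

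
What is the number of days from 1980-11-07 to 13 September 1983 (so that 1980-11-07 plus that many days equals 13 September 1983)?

1040

Nov 7, 1980 → Nov 7, 1981: 365 days.
Nov 7, 1981 → Nov 7, 1982: 365 days.
Nov 7, 1982 → Dec 7, 1982: 30 days (November has 30).
Dec 7, 1982 → Jan 7, 1983: 31 days (December has 31).
Jan 7, 1983 → Feb 7, 1983: 31 days (January has 31).
Feb 7, 1983 → Mar 7, 1983: 28 days (February has 28).
Mar 7, 1983 → Apr 7, 1983: 31 days (March has 31).
Apr 7, 1983 → May 7, 1983: 30 days (April has 30).
May 7, 1983 → Jun 7, 1983: 31 days (May has 31).
Jun 7, 1983 → Jul 7, 1983: 30 days (June has 30).
Jul 7, 1983 → Aug 7, 1983: 31 days (July has 31).
Aug 7, 1983 → Sep 7, 1983: 31 days (August has 31).
Sep 7, 1983 → Sep 13, 1983: 6 days.
Total: 1040 days.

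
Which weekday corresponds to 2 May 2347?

Friday

Doomsday rule: the anchor day for the 2300s is Wednesday. For year 47: 47÷12 = 3 r 11, and 11÷4 = 2, so 3+11+2 = 16.
Wednesday + 16 ≡ Friday — that's 2347's doomsday.
In May the doomsday date is May 9.
May 2 is 7 days before May 9; 7 mod 7 = 0, so Friday − 0 = Friday.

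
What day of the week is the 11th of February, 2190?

Thursday

Doomsday rule: the anchor day for the 2100s is Sunday. For year 90: 90÷12 = 7 r 6, and 6÷4 = 1, so 7+6+1 = 14.
Sunday + 14 ≡ Sunday — that's 2190's doomsday.
In February the doomsday date is Feb 28 (2190 is not a leap year).
Feb 11 is 17 days before Feb 28; 17 mod 7 = 3, so Sunday − 3 = Thursday.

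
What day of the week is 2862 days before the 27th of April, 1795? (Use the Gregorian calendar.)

First find the weekday of Apr 27, 1795. Doomsday rule: the anchor day for the 1700s is Sunday. For year 95: 95÷12 = 7 r 11, and 11÷4 = 2, so 7+11+2 = 20.
Sunday + 20 ≡ Saturday — that's 1795's doomsday.
In April the doomsday date is Apr 4.
Apr 27 is 23 days after Apr 4; 23 mod 7 = 2, so Saturday + 2 = Monday.
2862 mod 7 = 6, so 2862 days before a Monday is Monday − 6 = Tuesday.

Tuesday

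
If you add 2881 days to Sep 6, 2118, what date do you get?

July 27, 2126

+365 (one year) → Sep 6, 2119 (2516 left).
+366 (one year; includes Feb 29, 2120) → Sep 6, 2120 (2150 left).
+365 (one year) → Sep 6, 2121 (1785 left).
+365 (one year) → Sep 6, 2122 (1420 left).
+365 (one year) → Sep 6, 2123 (1055 left).
+366 (one year; includes Feb 29, 2124) → Sep 6, 2124 (689 left).
+365 (one year) → Sep 6, 2125 (324 left).
Sep has 30 days: +25 → Oct 1, 2125 (299 left).
Oct has 31 days: +31 → Nov 1, 2125 (268 left).
Nov has 30 days: +30 → Dec 1, 2125 (238 left).
Dec has 31 days: +31 → Jan 1, 2126 (207 left).
Jan has 31 days: +31 → Feb 1, 2126 (176 left).
Feb has 28 days: +28 → Mar 1, 2126 (148 left).
Mar has 31 days: +31 → Apr 1, 2126 (117 left).
Apr has 30 days: +30 → May 1, 2126 (87 left).
May has 31 days: +31 → Jun 1, 2126 (56 left).
Jun has 30 days: +30 → Jul 1, 2126 (26 left).
+26 → Jul 27, 2126.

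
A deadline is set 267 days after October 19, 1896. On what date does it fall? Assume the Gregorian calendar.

July 13, 1897

Oct has 31 days: +13 → Nov 1, 1896 (254 left).
Nov has 30 days: +30 → Dec 1, 1896 (224 left).
Dec has 31 days: +31 → Jan 1, 1897 (193 left).
Jan has 31 days: +31 → Feb 1, 1897 (162 left).
Feb has 28 days: +28 → Mar 1, 1897 (134 left).
Mar has 31 days: +31 → Apr 1, 1897 (103 left).
Apr has 30 days: +30 → May 1, 1897 (73 left).
May has 31 days: +31 → Jun 1, 1897 (42 left).
Jun has 30 days: +30 → Jul 1, 1897 (12 left).
+12 → Jul 13, 1897.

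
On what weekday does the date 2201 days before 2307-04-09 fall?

Saturday

First find the weekday of Apr 9, 2307. Doomsday rule: the anchor day for the 2300s is Wednesday. For year 07: 7÷12 = 0 r 7, and 7÷4 = 1, so 0+7+1 = 8.
Wednesday + 8 ≡ Thursday — that's 2307's doomsday.
In April the doomsday date is Apr 4.
Apr 9 is 5 days after Apr 4; 5 mod 7 = 5, so Thursday + 5 = Tuesday.
2201 mod 7 = 3, so 2201 days before a Tuesday is Tuesday − 3 = Saturday.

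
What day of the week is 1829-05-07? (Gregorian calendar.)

January 1, 1829 is a Thursday.
Jan 1, 1829 → Feb 1, 1829: 31 days (January has 31).
Feb 1, 1829 → Mar 1, 1829: 28 days (February has 28).
Mar 1, 1829 → Apr 1, 1829: 31 days (March has 31).
Apr 1, 1829 → May 1, 1829: 30 days (April has 30).
May 1, 1829 → May 7, 1829: 6 days.
Total: 126 days.
126 mod 7 = 0, so Thursday + 0 = Thursday.

Thursday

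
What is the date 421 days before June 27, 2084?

−366 (one year; includes Feb 29, 2084) → Jun 27, 2083 (55 left).
−27 → May 31, 2083 (end of May, 31 days; 28 left).
−28 → May 3, 2083.

May 3, 2083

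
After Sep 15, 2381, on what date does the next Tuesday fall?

September 22, 2381

Sep 15, 2381 is a Tuesday.
From Tuesday to the next Tuesday is 7 days.
Sep 15, 2381 + 7 = Sep 22, 2381.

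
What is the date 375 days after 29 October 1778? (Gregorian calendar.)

Oct has 31 days: +3 → Nov 1, 1778 (372 left).
Nov has 30 days: +30 → Dec 1, 1778 (342 left).
Dec has 31 days: +31 → Jan 1, 1779 (311 left).
Jan has 31 days: +31 → Feb 1, 1779 (280 left).
Feb has 28 days: +28 → Mar 1, 1779 (252 left).
Mar has 31 days: +31 → Apr 1, 1779 (221 left).
Apr has 30 days: +30 → May 1, 1779 (191 left).
May has 31 days: +31 → Jun 1, 1779 (160 left).
Jun has 30 days: +30 → Jul 1, 1779 (130 left).
Jul has 31 days: +31 → Aug 1, 1779 (99 left).
Aug has 31 days: +31 → Sep 1, 1779 (68 left).
Sep has 30 days: +30 → Oct 1, 1779 (38 left).
Oct has 31 days: +31 → Nov 1, 1779 (7 left).
+7 → Nov 8, 1779.

November 8, 1779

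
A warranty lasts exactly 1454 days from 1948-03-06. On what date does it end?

February 28, 1952

+365 (one year) → Mar 6, 1949 (1089 left).
+365 (one year) → Mar 6, 1950 (724 left).
+365 (one year) → Mar 6, 1951 (359 left).
Mar has 31 days: +26 → Apr 1, 1951 (333 left).
Apr has 30 days: +30 → May 1, 1951 (303 left).
May has 31 days: +31 → Jun 1, 1951 (272 left).
Jun has 30 days: +30 → Jul 1, 1951 (242 left).
Jul has 31 days: +31 → Aug 1, 1951 (211 left).
Aug has 31 days: +31 → Sep 1, 1951 (180 left).
Sep has 30 days: +30 → Oct 1, 1951 (150 left).
Oct has 31 days: +31 → Nov 1, 1951 (119 left).
Nov has 30 days: +30 → Dec 1, 1951 (89 left).
Dec has 31 days: +31 → Jan 1, 1952 (58 left).
Jan has 31 days: +31 → Feb 1, 1952 (27 left).
+27 → Feb 28, 1952.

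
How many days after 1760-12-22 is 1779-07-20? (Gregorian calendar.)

6784

Dec 22, 1760 → Dec 22, 1761: 365 days.
Dec 22, 1761 → Dec 22, 1762: 365 days.
Dec 22, 1762 → Dec 22, 1763: 365 days.
Dec 22, 1763 → Dec 22, 1764: 366 days (Feb 29, 1764 is in that span).
Dec 22, 1764 → Dec 22, 1765: 365 days.
Dec 22, 1765 → Dec 22, 1766: 365 days.
Dec 22, 1766 → Dec 22, 1767: 365 days.
Dec 22, 1767 → Dec 22, 1768: 366 days (Feb 29, 1768 is in that span).
Dec 22, 1768 → Dec 22, 1769: 365 days.
Dec 22, 1769 → Dec 22, 1770: 365 days.
Dec 22, 1770 → Dec 22, 1771: 365 days.
Dec 22, 1771 → Dec 22, 1772: 366 days (Feb 29, 1772 is in that span).
Dec 22, 1772 → Dec 22, 1773: 365 days.
Dec 22, 1773 → Dec 22, 1774: 365 days.
Dec 22, 1774 → Dec 22, 1775: 365 days.
Dec 22, 1775 → Dec 22, 1776: 366 days (Feb 29, 1776 is in that span).
Dec 22, 1776 → Dec 22, 1777: 365 days.
Dec 22, 1777 → Dec 22, 1778: 365 days.
Dec 22, 1778 → Jan 22, 1779: 31 days (December has 31).
Jan 22, 1779 → Feb 22, 1779: 31 days (January has 31).
Feb 22, 1779 → Mar 22, 1779: 28 days (February has 28).
Mar 22, 1779 → Apr 22, 1779: 31 days (March has 31).
Apr 22, 1779 → May 22, 1779: 30 days (April has 30).
May 22, 1779 → Jun 22, 1779: 31 days (May has 31).
Jun 22, 1779 → Jul 20, 1779: 28 days.
Total: 6784 days.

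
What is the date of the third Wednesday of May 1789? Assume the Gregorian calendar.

May 1, 1789 is a Friday.
The first Wednesday is therefore May 6 (5 days later).
The third Wednesday is 6 + 2×7 = May 20.

May 20, 1789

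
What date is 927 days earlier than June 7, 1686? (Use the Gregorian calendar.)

November 23, 1683

−365 (one year) → Jun 7, 1685 (562 left).
−365 (one year) → Jun 7, 1684 (197 left).
−7 → May 31, 1684 (end of May, 31 days; 190 left).
−31 → Apr 30, 1684 (end of Apr, 30 days; 159 left).
−30 → Mar 31, 1684 (end of Mar, 31 days; 129 left).
−31 → Feb 29, 1684 (end of Feb, 29 days; 98 left).
−29 → Jan 31, 1684 (end of Jan, 31 days; 69 left).
−31 → Dec 31, 1683 (end of Dec, 31 days; 38 left).
−31 → Nov 30, 1683 (end of Nov, 30 days; 7 left).
−7 → Nov 23, 1683.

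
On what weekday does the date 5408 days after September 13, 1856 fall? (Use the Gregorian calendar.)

Wednesday

First find the weekday of Sep 13, 1856. Doomsday rule: the anchor day for the 1800s is Friday. For year 56: 56÷12 = 4 r 8, and 8÷4 = 2, so 4+8+2 = 14.
Friday + 14 ≡ Friday — that's 1856's doomsday.
In September the doomsday date is Sep 5.
Sep 13 is 8 days after Sep 5; 8 mod 7 = 1, so Friday + 1 = Saturday.
5408 mod 7 = 4, so 5408 days after a Saturday is Saturday + 4 = Wednesday.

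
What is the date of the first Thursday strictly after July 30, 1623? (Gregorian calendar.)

August 3, 1623

Jul 30, 1623 is a Sunday.
From Sunday to the next Thursday is 4 days.
Jul 30, 1623 + 4 = Aug 3, 1623.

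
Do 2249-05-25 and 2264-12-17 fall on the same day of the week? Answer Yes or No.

No

From May 25, 2249 to Dec 17, 2264 is 5685 days.
5685 mod 7 = 1, so they are different weekdays.
(May 25, 2249 is a Friday; Dec 17, 2264 is a Saturday.)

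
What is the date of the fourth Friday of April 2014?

April 1, 2014 is a Tuesday.
The first Friday is therefore April 4 (3 days later).
The fourth Friday is 4 + 3×7 = April 25.

April 25, 2014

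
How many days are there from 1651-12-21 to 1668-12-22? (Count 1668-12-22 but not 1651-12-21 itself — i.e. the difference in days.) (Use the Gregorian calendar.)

Dec 21, 1651 → Dec 21, 1652: 366 days (Feb 29, 1652 is in that span).
Dec 21, 1652 → Dec 21, 1653: 365 days.
Dec 21, 1653 → Dec 21, 1654: 365 days.
Dec 21, 1654 → Dec 21, 1655: 365 days.
Dec 21, 1655 → Dec 21, 1656: 366 days (Feb 29, 1656 is in that span).
Dec 21, 1656 → Dec 21, 1657: 365 days.
Dec 21, 1657 → Dec 21, 1658: 365 days.
Dec 21, 1658 → Dec 21, 1659: 365 days.
Dec 21, 1659 → Dec 21, 1660: 366 days (Feb 29, 1660 is in that span).
Dec 21, 1660 → Dec 21, 1661: 365 days.
Dec 21, 1661 → Dec 21, 1662: 365 days.
Dec 21, 1662 → Dec 21, 1663: 365 days.
Dec 21, 1663 → Dec 21, 1664: 366 days (Feb 29, 1664 is in that span).
Dec 21, 1664 → Dec 21, 1665: 365 days.
Dec 21, 1665 → Dec 21, 1666: 365 days.
Dec 21, 1666 → Dec 21, 1667: 365 days.
Dec 21, 1667 → Jan 21, 1668: 31 days (December has 31).
Jan 21, 1668 → Feb 21, 1668: 31 days (January has 31).
Feb 21, 1668 → Mar 21, 1668: 29 days (February has 29).
Mar 21, 1668 → Apr 21, 1668: 31 days (March has 31).
Apr 21, 1668 → May 21, 1668: 30 days (April has 30).
May 21, 1668 → Jun 21, 1668: 31 days (May has 31).
Jun 21, 1668 → Jul 21, 1668: 30 days (June has 30).
Jul 21, 1668 → Aug 21, 1668: 31 days (July has 31).
Aug 21, 1668 → Sep 21, 1668: 31 days (August has 31).
Sep 21, 1668 → Oct 21, 1668: 30 days (September has 30).
Oct 21, 1668 → Nov 21, 1668: 31 days (October has 31).
Nov 21, 1668 → Dec 21, 1668: 30 days (November has 30).
Dec 21, 1668 → Dec 22, 1668: 1 days.
Total: 6211 days.

6211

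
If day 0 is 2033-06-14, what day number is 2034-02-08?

239

Jun 14, 2033 → Jul 14, 2033: 30 days (June has 30).
Jul 14, 2033 → Aug 14, 2033: 31 days (July has 31).
Aug 14, 2033 → Sep 14, 2033: 31 days (August has 31).
Sep 14, 2033 → Oct 14, 2033: 30 days (September has 30).
Oct 14, 2033 → Nov 14, 2033: 31 days (October has 31).
Nov 14, 2033 → Dec 14, 2033: 30 days (November has 30).
Dec 14, 2033 → Jan 14, 2034: 31 days (December has 31).
Jan 14, 2034 → Feb 8, 2034: 25 days.
Total: 239 days.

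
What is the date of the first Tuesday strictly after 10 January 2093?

Jan 10, 2093 is a Saturday.
From Saturday to the next Tuesday is 3 days.
Jan 10, 2093 + 3 = Jan 13, 2093.

January 13, 2093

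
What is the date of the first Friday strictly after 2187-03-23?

March 30, 2187

Mar 23, 2187 is a Friday.
From Friday to the next Friday is 7 days.
Mar 23, 2187 + 7 = Mar 30, 2187.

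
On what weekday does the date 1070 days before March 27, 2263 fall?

Mar 27, 2263 is a Friday.
1070 mod 7 = 6, so 1070 days before a Friday is Friday − 6 = Saturday.

Saturday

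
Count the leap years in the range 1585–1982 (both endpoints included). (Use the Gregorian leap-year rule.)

96

Multiples of 4 in [1585,1982]: 99.
Of those, multiples of 100: 4 (not leap unless ÷400).
Multiples of 400: 1.
Leap years = 99 − 4 + 1 = 96.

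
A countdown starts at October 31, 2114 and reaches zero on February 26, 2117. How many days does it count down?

Oct 31, 2114 → Oct 31, 2115: 365 days.
Oct 31, 2115 → Oct 31, 2116: 366 days (Feb 29, 2116 is in that span).
Oct 31, 2116 → Nov 30, 2116: 30 days (October has 31).
Nov 30, 2116 → Dec 30, 2116: 30 days (November has 30).
Dec 30, 2116 → Jan 30, 2117: 31 days (December has 31).
Jan 30, 2117 → Feb 26, 2117: 27 days.
Total: 849 days.

849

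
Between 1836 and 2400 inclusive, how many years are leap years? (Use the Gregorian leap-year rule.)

138

Multiples of 4 in [1836,2400]: 142.
Of those, multiples of 100: 6 (not leap unless ÷400).
Multiples of 400: 2.
Leap years = 142 − 6 + 2 = 138.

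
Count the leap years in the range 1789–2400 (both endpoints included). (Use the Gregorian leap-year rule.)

Multiples of 4 in [1789,2400]: 153.
Of those, multiples of 100: 7 (not leap unless ÷400).
Multiples of 400: 2.
Leap years = 153 − 7 + 2 = 148.

148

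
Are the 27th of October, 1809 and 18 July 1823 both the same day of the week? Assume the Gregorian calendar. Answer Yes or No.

Yes

From Oct 27, 1809 to Jul 18, 1823 is 5012 days.
5012 mod 7 = 0, so they are the same weekday.
(Oct 27, 1809 is a Friday; Jul 18, 1823 is a Friday.)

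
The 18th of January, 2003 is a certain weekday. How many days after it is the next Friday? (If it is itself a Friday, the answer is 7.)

Jan 18, 2003 is a Saturday.
From Saturday to the next Friday is 6 days.

6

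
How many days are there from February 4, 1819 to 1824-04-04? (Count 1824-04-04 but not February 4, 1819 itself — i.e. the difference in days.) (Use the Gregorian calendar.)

1886

Feb 4, 1819 → Feb 4, 1820: 365 days.
Feb 4, 1820 → Feb 4, 1821: 366 days (Feb 29, 1820 is in that span).
Feb 4, 1821 → Feb 4, 1822: 365 days.
Feb 4, 1822 → Feb 4, 1823: 365 days.
Feb 4, 1823 → Feb 4, 1824: 365 days.
Feb 4, 1824 → Mar 4, 1824: 29 days (February has 29).
Mar 4, 1824 → Apr 4, 1824: 31 days.
Total: 1886 days.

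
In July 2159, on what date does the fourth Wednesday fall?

July 25, 2159

July 1, 2159 is a Sunday.
The first Wednesday is therefore July 4 (3 days later).
The fourth Wednesday is 4 + 3×7 = July 25.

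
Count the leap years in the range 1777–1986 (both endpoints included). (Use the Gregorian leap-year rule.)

Multiples of 4 in [1777,1986]: 52.
Of those, multiples of 100: 2 (not leap unless ÷400).
Multiples of 400: 0.
Leap years = 52 − 2 + 0 = 50.

50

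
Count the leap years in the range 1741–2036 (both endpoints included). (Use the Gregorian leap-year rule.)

Multiples of 4 in [1741,2036]: 74.
Of those, multiples of 100: 3 (not leap unless ÷400).
Multiples of 400: 1.
Leap years = 74 − 3 + 1 = 72.

72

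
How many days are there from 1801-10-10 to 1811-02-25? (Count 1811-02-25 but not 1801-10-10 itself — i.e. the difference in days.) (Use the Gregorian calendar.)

Oct 10, 1801 → Oct 10, 1802: 365 days.
Oct 10, 1802 → Oct 10, 1803: 365 days.
Oct 10, 1803 → Oct 10, 1804: 366 days (Feb 29, 1804 is in that span).
Oct 10, 1804 → Oct 10, 1805: 365 days.
Oct 10, 1805 → Oct 10, 1806: 365 days.
Oct 10, 1806 → Oct 10, 1807: 365 days.
Oct 10, 1807 → Oct 10, 1808: 366 days (Feb 29, 1808 is in that span).
Oct 10, 1808 → Oct 10, 1809: 365 days.
Oct 10, 1809 → Oct 10, 1810: 365 days.
Oct 10, 1810 → Nov 10, 1810: 31 days (October has 31).
Nov 10, 1810 → Dec 10, 1810: 30 days (November has 30).
Dec 10, 1810 → Jan 10, 1811: 31 days (December has 31).
Jan 10, 1811 → Feb 10, 1811: 31 days (January has 31).
Feb 10, 1811 → Feb 25, 1811: 15 days.
Total: 3425 days.

3425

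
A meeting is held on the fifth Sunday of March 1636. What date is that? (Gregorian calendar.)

March 1, 1636 is a Saturday.
The first Sunday is therefore March 2 (1 days later).
The fifth Sunday is 2 + 4×7 = March 30.

March 30, 1636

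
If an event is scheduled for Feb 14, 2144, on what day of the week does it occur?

Friday

Doomsday rule: the anchor day for the 2100s is Sunday. For year 44: 44÷12 = 3 r 8, and 8÷4 = 2, so 3+8+2 = 13.
Sunday + 13 ≡ Saturday — that's 2144's doomsday.
In February the doomsday date is Feb 29 (2144 is a leap year (divisible by 4)).
Feb 14 is 15 days before Feb 29; 15 mod 7 = 1, so Saturday − 1 = Friday.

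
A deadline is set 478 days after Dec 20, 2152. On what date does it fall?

April 12, 2154

+365 (one year) → Dec 20, 2153 (113 left).
Dec has 31 days: +12 → Jan 1, 2154 (101 left).
Jan has 31 days: +31 → Feb 1, 2154 (70 left).
Feb has 28 days: +28 → Mar 1, 2154 (42 left).
Mar has 31 days: +31 → Apr 1, 2154 (11 left).
+11 → Apr 12, 2154.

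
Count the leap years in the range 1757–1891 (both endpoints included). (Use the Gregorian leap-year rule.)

Multiples of 4 in [1757,1891]: 33.
Of those, multiples of 100: 1 (not leap unless ÷400).
Multiples of 400: 0.
Leap years = 33 − 1 + 0 = 32.

32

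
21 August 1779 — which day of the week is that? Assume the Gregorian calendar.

Doomsday rule: the anchor day for the 1700s is Sunday. For year 79: 79÷12 = 6 r 7, and 7÷4 = 1, so 6+7+1 = 14.
Sunday + 14 ≡ Sunday — that's 1779's doomsday.
In August the doomsday date is Aug 8.
Aug 21 is 13 days after Aug 8; 13 mod 7 = 6, so Sunday + 6 = Saturday.

Saturday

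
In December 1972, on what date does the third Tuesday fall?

December 1, 1972 is a Friday.
The first Tuesday is therefore December 5 (4 days later).
The third Tuesday is 5 + 2×7 = December 19.

December 19, 1972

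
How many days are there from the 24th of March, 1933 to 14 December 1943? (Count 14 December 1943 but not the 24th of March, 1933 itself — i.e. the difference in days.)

Mar 24, 1933 → Mar 24, 1934: 365 days.
Mar 24, 1934 → Mar 24, 1935: 365 days.
Mar 24, 1935 → Mar 24, 1936: 366 days (Feb 29, 1936 is in that span).
Mar 24, 1936 → Mar 24, 1937: 365 days.
Mar 24, 1937 → Mar 24, 1938: 365 days.
Mar 24, 1938 → Mar 24, 1939: 365 days.
Mar 24, 1939 → Mar 24, 1940: 366 days (Feb 29, 1940 is in that span).
Mar 24, 1940 → Mar 24, 1941: 365 days.
Mar 24, 1941 → Mar 24, 1942: 365 days.
Mar 24, 1942 → Mar 24, 1943: 365 days.
Mar 24, 1943 → Apr 24, 1943: 31 days (March has 31).
Apr 24, 1943 → May 24, 1943: 30 days (April has 30).
May 24, 1943 → Jun 24, 1943: 31 days (May has 31).
Jun 24, 1943 → Jul 24, 1943: 30 days (June has 30).
Jul 24, 1943 → Aug 24, 1943: 31 days (July has 31).
Aug 24, 1943 → Sep 24, 1943: 31 days (August has 31).
Sep 24, 1943 → Oct 24, 1943: 30 days (September has 30).
Oct 24, 1943 → Nov 24, 1943: 31 days (October has 31).
Nov 24, 1943 → Dec 14, 1943: 20 days.
Total: 3917 days.

3917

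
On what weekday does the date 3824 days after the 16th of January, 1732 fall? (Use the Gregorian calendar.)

First find the weekday of Jan 16, 1732. Doomsday rule: the anchor day for the 1700s is Sunday. For year 32: 32÷12 = 2 r 8, and 8÷4 = 2, so 2+8+2 = 12.
Sunday + 12 ≡ Friday — that's 1732's doomsday.
In January the doomsday date is Jan 4 (1732 is a leap year (divisible by 4)).
Jan 16 is 12 days after Jan 4; 12 mod 7 = 5, so Friday + 5 = Wednesday.
3824 mod 7 = 2, so 3824 days after a Wednesday is Wednesday + 2 = Friday.

Friday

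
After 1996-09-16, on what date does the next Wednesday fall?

September 18, 1996

Sep 16, 1996 is a Monday.
From Monday to the next Wednesday is 2 days.
Sep 16, 1996 + 2 = Sep 18, 1996.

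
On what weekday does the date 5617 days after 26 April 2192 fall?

Sunday

Apr 26, 2192 is a Thursday.
5617 mod 7 = 3, so 5617 days after a Thursday is Thursday + 3 = Sunday.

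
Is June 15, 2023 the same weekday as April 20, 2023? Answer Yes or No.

Yes

From Apr 20, 2023 to Jun 15, 2023 is 56 days.
56 mod 7 = 0, so they are the same weekday.
(Apr 20, 2023 is a Thursday; Jun 15, 2023 is a Thursday.)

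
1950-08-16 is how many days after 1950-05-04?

104

May 4, 1950 → Jun 4, 1950: 31 days (May has 31).
Jun 4, 1950 → Jul 4, 1950: 30 days (June has 30).
Jul 4, 1950 → Aug 4, 1950: 31 days (July has 31).
Aug 4, 1950 → Aug 16, 1950: 12 days.
Total: 104 days.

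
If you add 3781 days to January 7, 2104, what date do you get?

+366 (one year; includes Feb 29, 2104) → Jan 7, 2105 (3415 left).
+365 (one year) → Jan 7, 2106 (3050 left).
+365 (one year) → Jan 7, 2107 (2685 left).
+365 (one year) → Jan 7, 2108 (2320 left).
+366 (one year; includes Feb 29, 2108) → Jan 7, 2109 (1954 left).
+365 (one year) → Jan 7, 2110 (1589 left).
+365 (one year) → Jan 7, 2111 (1224 left).
+365 (one year) → Jan 7, 2112 (859 left).
+366 (one year; includes Feb 29, 2112) → Jan 7, 2113 (493 left).
+365 (one year) → Jan 7, 2114 (128 left).
Jan has 31 days: +25 → Feb 1, 2114 (103 left).
Feb has 28 days: +28 → Mar 1, 2114 (75 left).
Mar has 31 days: +31 → Apr 1, 2114 (44 left).
Apr has 30 days: +30 → May 1, 2114 (14 left).
+14 → May 15, 2114.

May 15, 2114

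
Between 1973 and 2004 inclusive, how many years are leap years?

8

Multiples of 4 in [1973,2004]: 8.
Of those, multiples of 100: 1 (not leap unless ÷400).
Multiples of 400: 1.
Leap years = 8 − 1 + 1 = 8.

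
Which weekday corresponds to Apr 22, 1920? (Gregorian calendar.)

Thursday

Doomsday rule: the anchor day for the 1900s is Wednesday. For year 20: 20÷12 = 1 r 8, and 8÷4 = 2, so 1+8+2 = 11.
Wednesday + 11 ≡ Sunday — that's 1920's doomsday.
In April the doomsday date is Apr 4.
Apr 22 is 18 days after Apr 4; 18 mod 7 = 4, so Sunday + 4 = Thursday.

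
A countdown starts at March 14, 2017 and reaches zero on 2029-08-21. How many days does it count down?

4543

Mar 14, 2017 → Mar 14, 2018: 365 days.
Mar 14, 2018 → Mar 14, 2019: 365 days.
Mar 14, 2019 → Mar 14, 2020: 366 days (Feb 29, 2020 is in that span).
Mar 14, 2020 → Mar 14, 2021: 365 days.
Mar 14, 2021 → Mar 14, 2022: 365 days.
Mar 14, 2022 → Mar 14, 2023: 365 days.
Mar 14, 2023 → Mar 14, 2024: 366 days (Feb 29, 2024 is in that span).
Mar 14, 2024 → Mar 14, 2025: 365 days.
Mar 14, 2025 → Mar 14, 2026: 365 days.
Mar 14, 2026 → Mar 14, 2027: 365 days.
Mar 14, 2027 → Mar 14, 2028: 366 days (Feb 29, 2028 is in that span).
Mar 14, 2028 → Mar 14, 2029: 365 days.
Mar 14, 2029 → Apr 14, 2029: 31 days (March has 31).
Apr 14, 2029 → May 14, 2029: 30 days (April has 30).
May 14, 2029 → Jun 14, 2029: 31 days (May has 31).
Jun 14, 2029 → Jul 14, 2029: 30 days (June has 30).
Jul 14, 2029 → Aug 14, 2029: 31 days (July has 31).
Aug 14, 2029 → Aug 21, 2029: 7 days.
Total: 4543 days.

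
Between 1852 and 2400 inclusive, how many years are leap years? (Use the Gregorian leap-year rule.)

Multiples of 4 in [1852,2400]: 138.
Of those, multiples of 100: 6 (not leap unless ÷400).
Multiples of 400: 2.
Leap years = 138 − 6 + 2 = 134.

134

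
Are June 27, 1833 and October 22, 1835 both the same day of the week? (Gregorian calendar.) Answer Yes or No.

Yes

From Jun 27, 1833 to Oct 22, 1835 is 847 days.
847 mod 7 = 0, so they are the same weekday.
(Jun 27, 1833 is a Thursday; Oct 22, 1835 is a Thursday.)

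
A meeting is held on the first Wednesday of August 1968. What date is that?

August 7, 1968

August 1, 1968 is a Thursday.
The first Wednesday is therefore August 7 (6 days later).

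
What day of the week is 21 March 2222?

Thursday

Doomsday rule: the anchor day for the 2200s is Friday. For year 22: 22÷12 = 1 r 10, and 10÷4 = 2, so 1+10+2 = 13.
Friday + 13 ≡ Thursday — that's 2222's doomsday.
In March the doomsday date is Mar 14.
Mar 21 is 7 days after Mar 14; 7 mod 7 = 0, so Thursday + 0 = Thursday.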